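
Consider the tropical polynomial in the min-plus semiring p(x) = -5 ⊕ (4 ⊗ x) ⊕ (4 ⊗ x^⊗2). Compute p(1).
p(1) = -5

A tropical monomial a ⊗ x^⊗i evaluates to a + i · x. Evaluating each term at x = 1:
  Term 0 contributes -5 + 0 · 1 = -5
  Term 1 contributes 4 + 1 · 1 = 5
  Term 2 contributes 4 + 2 · 1 = 6
p(1) = ⊕ of these = min[-5, 5, 6] = -5.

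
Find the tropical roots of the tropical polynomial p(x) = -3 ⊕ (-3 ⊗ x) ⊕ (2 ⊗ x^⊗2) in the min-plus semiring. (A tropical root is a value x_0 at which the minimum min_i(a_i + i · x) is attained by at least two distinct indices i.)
Roots: {-5, 0}

Each tropical root is a break point of the lower envelope of the lines y = a_i + i · x (there are 3 lines, with slopes 0, 1, ..., 2). Only the lines that attain the minimum somewhere contribute to roots; other lines are dominated. Here the surviving (envelope) indices are i = 2, i = 1, i = 0.
Intersections between consecutive envelope lines give the roots: for adjacent envelope indices i < j the intersection is x = (a_i − a_j) / (j − i). Reading off the sorted break points: {-5, 0}.
Verification: at each break x_0, at least two indices attain the minimum of min_i(a_i + i · x_0).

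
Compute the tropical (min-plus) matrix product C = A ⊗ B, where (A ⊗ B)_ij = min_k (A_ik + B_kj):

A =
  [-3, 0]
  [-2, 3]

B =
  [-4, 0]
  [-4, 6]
A ⊗ B =
  [-7, -3]
  [-6, -2]

Apply the min-plus product entry-by-entry:
  C[0][0] = min over k of (A[0][0] + B[0][0] = -3 + -4 = -7, A[0][1] + B[1][0] = 0 + -4 = -4) = -7 (attained at k = 0)
  C[0][1] = min over k of (A[0][0] + B[0][1] = -3 + 0 = -3, A[0][1] + B[1][1] = 0 + 6 = 6) = -3 (attained at k = 0)
  C[1][0] = min over k of (A[1][0] + B[0][0] = -2 + -4 = -6, A[1][1] + B[1][0] = 3 + -4 = -1) = -6 (attained at k = 0)
  C[1][1] = min over k of (A[1][0] + B[0][1] = -2 + 0 = -2, A[1][1] + B[1][1] = 3 + 6 = 9) = -2 (attained at k = 0)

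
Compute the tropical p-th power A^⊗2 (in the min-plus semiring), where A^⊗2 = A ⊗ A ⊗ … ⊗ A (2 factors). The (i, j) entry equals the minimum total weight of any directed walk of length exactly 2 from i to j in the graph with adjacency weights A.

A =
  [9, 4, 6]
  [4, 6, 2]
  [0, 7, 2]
A^⊗2 =
  [6, 10, 6]
  [2, 8, 4]
  [2, 4, 4]

Each entry (A^⊗2)_ij equals the minimum over all length-2 walks i = v_0 → v_1 → … → v_2 = j of Σ_t A[v_t][v_{t+1}]. For example, for (i, j) = (0, 2) we minimise over 3 possible intermediate vertex sequences; the minimum is 6, attained along the walk 0 → 1 → 2.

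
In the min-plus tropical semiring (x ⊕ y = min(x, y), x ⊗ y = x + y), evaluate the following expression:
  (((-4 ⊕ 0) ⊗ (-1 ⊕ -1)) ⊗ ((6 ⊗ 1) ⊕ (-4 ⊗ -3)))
(((-4 ⊕ 0) ⊗ (-1 ⊕ -1)) ⊗ ((6 ⊗ 1) ⊕ (-4 ⊗ -3))) = -12

Expand innermost to outermost. Recall ⊕ takes the minimum of its arguments and ⊗ takes their sum. Working out the expression (((-4 ⊕ 0) ⊗ (-1 ⊕ -1)) ⊗ ((6 ⊗ 1) ⊕ (-4 ⊗ -3))) gives -12.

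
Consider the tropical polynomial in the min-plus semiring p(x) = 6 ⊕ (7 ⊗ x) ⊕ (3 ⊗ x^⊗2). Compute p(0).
p(0) = 3

A tropical monomial a ⊗ x^⊗i evaluates to a + i · x. Evaluating each term at x = 0:
  Term 0 contributes 6 + 0 · 0 = 6
  Term 1 contributes 7 + 1 · 0 = 7
  Term 2 contributes 3 + 2 · 0 = 3
p(0) = ⊕ of these = min[6, 7, 3] = 3.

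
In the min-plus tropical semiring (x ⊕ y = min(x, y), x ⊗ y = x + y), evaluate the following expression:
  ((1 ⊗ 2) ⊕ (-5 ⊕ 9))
((1 ⊗ 2) ⊕ (-5 ⊕ 9)) = -5

Expand innermost to outermost. Recall ⊕ takes the minimum of its arguments and ⊗ takes their sum. Working out the expression ((1 ⊗ 2) ⊕ (-5 ⊕ 9)) gives -5.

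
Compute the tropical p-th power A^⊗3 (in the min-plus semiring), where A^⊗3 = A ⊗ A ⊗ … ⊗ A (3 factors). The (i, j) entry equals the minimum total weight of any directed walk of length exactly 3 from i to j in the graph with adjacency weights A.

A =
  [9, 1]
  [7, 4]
A^⊗3 =
  [12, 9]
  [15, 12]

Each entry (A^⊗3)_ij equals the minimum over all length-3 walks i = v_0 → v_1 → … → v_3 = j of Σ_t A[v_t][v_{t+1}]. For example, for (i, j) = (0, 1) we minimise over 4 possible intermediate vertex sequences; the minimum is 9, attained along the walk 0 → 1 → 0 → 1.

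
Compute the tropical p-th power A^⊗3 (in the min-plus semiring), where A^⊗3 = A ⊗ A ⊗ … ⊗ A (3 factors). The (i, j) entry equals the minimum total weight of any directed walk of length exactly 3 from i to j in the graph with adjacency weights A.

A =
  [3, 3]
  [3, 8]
A^⊗3 =
  [9, 9]
  [9, 9]

Each entry (A^⊗3)_ij equals the minimum over all length-3 walks i = v_0 → v_1 → … → v_3 = j of Σ_t A[v_t][v_{t+1}]. For example, for (i, j) = (0, 1) we minimise over 4 possible intermediate vertex sequences; the minimum is 9, attained along the walk 0 → 0 → 0 → 1.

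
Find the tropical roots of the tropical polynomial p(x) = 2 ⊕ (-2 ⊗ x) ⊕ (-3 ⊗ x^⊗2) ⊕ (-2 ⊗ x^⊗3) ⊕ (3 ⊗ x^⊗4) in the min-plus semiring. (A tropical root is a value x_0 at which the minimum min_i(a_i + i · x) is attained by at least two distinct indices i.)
Roots: {-5, -1, 1, 4}

Each tropical root is a break point of the lower envelope of the lines y = a_i + i · x (there are 5 lines, with slopes 0, 1, ..., 4). Only the lines that attain the minimum somewhere contribute to roots; other lines are dominated. Here the surviving (envelope) indices are i = 4, i = 3, i = 2, i = 1, i = 0.
Intersections between consecutive envelope lines give the roots: for adjacent envelope indices i < j the intersection is x = (a_i − a_j) / (j − i). Reading off the sorted break points: {-5, -1, 1, 4}.
Verification: at each break x_0, at least two indices attain the minimum of min_i(a_i + i · x_0).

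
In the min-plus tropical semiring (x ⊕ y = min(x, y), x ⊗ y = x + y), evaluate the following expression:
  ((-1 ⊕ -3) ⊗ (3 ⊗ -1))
((-1 ⊕ -3) ⊗ (3 ⊗ -1)) = -1

Expand innermost to outermost. Recall ⊕ takes the minimum of its arguments and ⊗ takes their sum. Working out the expression ((-1 ⊕ -3) ⊗ (3 ⊗ -1)) gives -1.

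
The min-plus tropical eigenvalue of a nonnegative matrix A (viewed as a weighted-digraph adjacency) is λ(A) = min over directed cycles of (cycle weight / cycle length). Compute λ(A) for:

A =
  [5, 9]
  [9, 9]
λ(A) = 5

Enumerate directed cycles and compute their means (weight / length). Sample:
  cycle 0 → 0: weight = 5, length = 1, mean = 5/1 ≈ 5.000
  cycle 1 → 1: weight = 9, length = 1, mean = 9/1 ≈ 9.000
  cycle 0 → 1 → 0: weight = 18, length = 2, mean = 18/2 ≈ 9.000
  cycle 1 → 0 → 1: weight = 18, length = 2, mean = 18/2 ≈ 9.000
Minimum mean = 5.000, attained e.g. along the cycle 0 → 0 with weight 5 and length 1. So λ(A) = 5/1 = 5.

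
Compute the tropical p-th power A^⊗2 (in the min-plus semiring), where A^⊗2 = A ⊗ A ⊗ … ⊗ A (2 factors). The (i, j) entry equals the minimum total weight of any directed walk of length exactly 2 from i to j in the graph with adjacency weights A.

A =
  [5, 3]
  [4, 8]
A^⊗2 =
  [7, 8]
  [9, 7]

Each entry (A^⊗2)_ij equals the minimum over all length-2 walks i = v_0 → v_1 → … → v_2 = j of Σ_t A[v_t][v_{t+1}]. For example, for (i, j) = (0, 1) we minimise over 2 possible intermediate vertex sequences; the minimum is 8, attained along the walk 0 → 0 → 1.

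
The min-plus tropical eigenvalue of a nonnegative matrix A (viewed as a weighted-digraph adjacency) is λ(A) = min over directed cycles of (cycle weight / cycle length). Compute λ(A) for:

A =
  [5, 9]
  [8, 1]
λ(A) = 1

Enumerate directed cycles and compute their means (weight / length). Sample:
  cycle 0 → 0: weight = 5, length = 1, mean = 5/1 ≈ 5.000
  cycle 1 → 1: weight = 1, length = 1, mean = 1/1 ≈ 1.000
  cycle 0 → 1 → 0: weight = 17, length = 2, mean = 17/2 ≈ 8.500
  cycle 1 → 0 → 1: weight = 17, length = 2, mean = 17/2 ≈ 8.500
Minimum mean = 1.000, attained e.g. along the cycle 1 → 1 with weight 1 and length 1. So λ(A) = 1/1 = 1.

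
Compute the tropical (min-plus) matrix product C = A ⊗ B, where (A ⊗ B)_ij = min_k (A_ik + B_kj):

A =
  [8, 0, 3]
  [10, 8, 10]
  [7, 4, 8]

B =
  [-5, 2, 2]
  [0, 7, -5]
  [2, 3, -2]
A ⊗ B =
  [0, 6, -5]
  [5, 12, 3]
  [2, 9, -1]

Apply the min-plus product entry-by-entry:
  C[0][0] = min over k of (A[0][0] + B[0][0] = 8 + -5 = 3, A[0][1] + B[1][0] = 0 + 0 = 0, A[0][2] + B[2][0] = 3 + 2 = 5) = 0 (attained at k = 1)
  C[0][1] = min over k of (A[0][0] + B[0][1] = 8 + 2 = 10, A[0][1] + B[1][1] = 0 + 7 = 7, A[0][2] + B[2][1] = 3 + 3 = 6) = 6 (attained at k = 2)
  C[0][2] = min over k of (A[0][0] + B[0][2] = 8 + 2 = 10, A[0][1] + B[1][2] = 0 + -5 = -5, A[0][2] + B[2][2] = 3 + -2 = 1) = -5 (attained at k = 1)
  C[1][0] = min over k of (A[1][0] + B[0][0] = 10 + -5 = 5, A[1][1] + B[1][0] = 8 + 0 = 8, A[1][2] + B[2][0] = 10 + 2 = 12) = 5 (attained at k = 0)
  C[1][1] = min over k of (A[1][0] + B[0][1] = 10 + 2 = 12, A[1][1] + B[1][1] = 8 + 7 = 15, A[1][2] + B[2][1] = 10 + 3 = 13) = 12 (attained at k = 0)
  C[1][2] = min over k of (A[1][0] + B[0][2] = 10 + 2 = 12, A[1][1] + B[1][2] = 8 + -5 = 3, A[1][2] + B[2][2] = 10 + -2 = 8) = 3 (attained at k = 1)
  C[2][0] = min over k of (A[2][0] + B[0][0] = 7 + -5 = 2, A[2][1] + B[1][0] = 4 + 0 = 4, A[2][2] + B[2][0] = 8 + 2 = 10) = 2 (attained at k = 0)
  C[2][1] = min over k of (A[2][0] + B[0][1] = 7 + 2 = 9, A[2][1] + B[1][1] = 4 + 7 = 11, A[2][2] + B[2][1] = 8 + 3 = 11) = 9 (attained at k = 0)
  C[2][2] = min over k of (A[2][0] + B[0][2] = 7 + 2 = 9, A[2][1] + B[1][2] = 4 + -5 = -1, A[2][2] + B[2][2] = 8 + -2 = 6) = -1 (attained at k = 1)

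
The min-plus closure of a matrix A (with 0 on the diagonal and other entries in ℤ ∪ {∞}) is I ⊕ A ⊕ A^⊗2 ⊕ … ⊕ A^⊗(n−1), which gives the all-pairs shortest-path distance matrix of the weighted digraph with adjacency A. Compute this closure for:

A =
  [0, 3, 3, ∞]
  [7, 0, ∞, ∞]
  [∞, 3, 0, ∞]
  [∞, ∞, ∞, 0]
Closure =
  [0, 3, 3, ∞]
  [7, 0, 10, ∞]
  [10, 3, 0, ∞]
  [∞, ∞, ∞, 0]

This is the Floyd-Warshall all-pairs shortest-path computation. For each intermediate vertex k = 0, 1, …, 3, update dist[i][j] ← min(dist[i][j], dist[i][k] + dist[k][j]). The final matrix gives, for each (i, j), the minimum total weight of any directed path from i to j (possibly empty when i = j).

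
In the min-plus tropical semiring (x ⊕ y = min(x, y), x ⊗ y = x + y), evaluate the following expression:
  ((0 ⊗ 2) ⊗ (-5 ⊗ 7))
((0 ⊗ 2) ⊗ (-5 ⊗ 7)) = 4

Expand innermost to outermost. Recall ⊕ takes the minimum of its arguments and ⊗ takes their sum. Working out the expression ((0 ⊗ 2) ⊗ (-5 ⊗ 7)) gives 4.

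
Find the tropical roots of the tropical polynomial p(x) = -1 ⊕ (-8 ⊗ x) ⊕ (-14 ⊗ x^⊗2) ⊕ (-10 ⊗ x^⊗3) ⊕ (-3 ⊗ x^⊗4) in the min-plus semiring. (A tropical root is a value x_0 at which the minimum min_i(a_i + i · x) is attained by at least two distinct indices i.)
Roots: {-7, -4, 6, 7}

Each tropical root is a break point of the lower envelope of the lines y = a_i + i · x (there are 5 lines, with slopes 0, 1, ..., 4). Only the lines that attain the minimum somewhere contribute to roots; other lines are dominated. Here the surviving (envelope) indices are i = 4, i = 3, i = 2, i = 1, i = 0.
Intersections between consecutive envelope lines give the roots: for adjacent envelope indices i < j the intersection is x = (a_i − a_j) / (j − i). Reading off the sorted break points: {-7, -4, 6, 7}.
Verification: at each break x_0, at least two indices attain the minimum of min_i(a_i + i · x_0).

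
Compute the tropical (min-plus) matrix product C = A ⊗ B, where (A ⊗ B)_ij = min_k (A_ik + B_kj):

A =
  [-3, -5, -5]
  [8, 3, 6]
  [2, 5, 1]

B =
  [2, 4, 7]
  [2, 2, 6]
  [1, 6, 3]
A ⊗ B =
  [-4, -3, -2]
  [5, 5, 9]
  [2, 6, 4]

Apply the min-plus product entry-by-entry:
  C[0][0] = min over k of (A[0][0] + B[0][0] = -3 + 2 = -1, A[0][1] + B[1][0] = -5 + 2 = -3, A[0][2] + B[2][0] = -5 + 1 = -4) = -4 (attained at k = 2)
  C[0][1] = min over k of (A[0][0] + B[0][1] = -3 + 4 = 1, A[0][1] + B[1][1] = -5 + 2 = -3, A[0][2] + B[2][1] = -5 + 6 = 1) = -3 (attained at k = 1)
  C[0][2] = min over k of (A[0][0] + B[0][2] = -3 + 7 = 4, A[0][1] + B[1][2] = -5 + 6 = 1, A[0][2] + B[2][2] = -5 + 3 = -2) = -2 (attained at k = 2)
  C[1][0] = min over k of (A[1][0] + B[0][0] = 8 + 2 = 10, A[1][1] + B[1][0] = 3 + 2 = 5, A[1][2] + B[2][0] = 6 + 1 = 7) = 5 (attained at k = 1)
  C[1][1] = min over k of (A[1][0] + B[0][1] = 8 + 4 = 12, A[1][1] + B[1][1] = 3 + 2 = 5, A[1][2] + B[2][1] = 6 + 6 = 12) = 5 (attained at k = 1)
  C[1][2] = min over k of (A[1][0] + B[0][2] = 8 + 7 = 15, A[1][1] + B[1][2] = 3 + 6 = 9, A[1][2] + B[2][2] = 6 + 3 = 9) = 9 (attained at k = 1)
  C[2][0] = min over k of (A[2][0] + B[0][0] = 2 + 2 = 4, A[2][1] + B[1][0] = 5 + 2 = 7, A[2][2] + B[2][0] = 1 + 1 = 2) = 2 (attained at k = 2)
  C[2][1] = min over k of (A[2][0] + B[0][1] = 2 + 4 = 6, A[2][1] + B[1][1] = 5 + 2 = 7, A[2][2] + B[2][1] = 1 + 6 = 7) = 6 (attained at k = 0)
  C[2][2] = min over k of (A[2][0] + B[0][2] = 2 + 7 = 9, A[2][1] + B[1][2] = 5 + 6 = 11, A[2][2] + B[2][2] = 1 + 3 = 4) = 4 (attained at k = 2)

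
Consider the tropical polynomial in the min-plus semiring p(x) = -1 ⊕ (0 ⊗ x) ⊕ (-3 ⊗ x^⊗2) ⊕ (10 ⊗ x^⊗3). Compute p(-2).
p(-2) = -7

A tropical monomial a ⊗ x^⊗i evaluates to a + i · x. Evaluating each term at x = -2:
  Term 0 contributes -1 + 0 · -2 = -1
  Term 1 contributes 0 + 1 · -2 = -2
  Term 2 contributes -3 + 2 · -2 = -7
  Term 3 contributes 10 + 3 · -2 = 4
p(-2) = ⊕ of these = min[-1, -2, -7, 4] = -7.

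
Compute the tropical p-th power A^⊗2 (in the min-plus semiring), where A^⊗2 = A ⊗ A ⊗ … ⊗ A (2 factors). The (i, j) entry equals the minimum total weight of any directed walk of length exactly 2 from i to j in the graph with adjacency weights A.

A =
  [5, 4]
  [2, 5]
A^⊗2 =
  [6, 9]
  [7, 6]

Each entry (A^⊗2)_ij equals the minimum over all length-2 walks i = v_0 → v_1 → … → v_2 = j of Σ_t A[v_t][v_{t+1}]. For example, for (i, j) = (0, 1) we minimise over 2 possible intermediate vertex sequences; the minimum is 9, attained along the walk 0 → 0 → 1.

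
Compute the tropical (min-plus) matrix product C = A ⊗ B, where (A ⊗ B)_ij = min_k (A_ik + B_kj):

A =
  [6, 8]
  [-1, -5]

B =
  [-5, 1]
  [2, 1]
A ⊗ B =
  [1, 7]
  [-6, -4]

Apply the min-plus product entry-by-entry:
  C[0][0] = min over k of (A[0][0] + B[0][0] = 6 + -5 = 1, A[0][1] + B[1][0] = 8 + 2 = 10) = 1 (attained at k = 0)
  C[0][1] = min over k of (A[0][0] + B[0][1] = 6 + 1 = 7, A[0][1] + B[1][1] = 8 + 1 = 9) = 7 (attained at k = 0)
  C[1][0] = min over k of (A[1][0] + B[0][0] = -1 + -5 = -6, A[1][1] + B[1][0] = -5 + 2 = -3) = -6 (attained at k = 0)
  C[1][1] = min over k of (A[1][0] + B[0][1] = -1 + 1 = 0, A[1][1] + B[1][1] = -5 + 1 = -4) = -4 (attained at k = 1)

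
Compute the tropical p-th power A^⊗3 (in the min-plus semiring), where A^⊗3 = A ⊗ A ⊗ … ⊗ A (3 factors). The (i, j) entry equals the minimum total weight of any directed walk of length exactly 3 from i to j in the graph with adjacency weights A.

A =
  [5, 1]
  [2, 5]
A^⊗3 =
  [8, 4]
  [5, 8]

Each entry (A^⊗3)_ij equals the minimum over all length-3 walks i = v_0 → v_1 → … → v_3 = j of Σ_t A[v_t][v_{t+1}]. For example, for (i, j) = (0, 1) we minimise over 4 possible intermediate vertex sequences; the minimum is 4, attained along the walk 0 → 1 → 0 → 1.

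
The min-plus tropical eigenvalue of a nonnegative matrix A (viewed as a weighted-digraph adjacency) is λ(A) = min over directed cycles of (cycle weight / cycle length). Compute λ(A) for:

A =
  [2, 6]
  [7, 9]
λ(A) = 2

Enumerate directed cycles and compute their means (weight / length). Sample:
  cycle 0 → 0: weight = 2, length = 1, mean = 2/1 ≈ 2.000
  cycle 1 → 1: weight = 9, length = 1, mean = 9/1 ≈ 9.000
  cycle 0 → 1 → 0: weight = 13, length = 2, mean = 13/2 ≈ 6.500
  cycle 1 → 0 → 1: weight = 13, length = 2, mean = 13/2 ≈ 6.500
Minimum mean = 2.000, attained e.g. along the cycle 0 → 0 with weight 2 and length 1. So λ(A) = 2/1 = 2.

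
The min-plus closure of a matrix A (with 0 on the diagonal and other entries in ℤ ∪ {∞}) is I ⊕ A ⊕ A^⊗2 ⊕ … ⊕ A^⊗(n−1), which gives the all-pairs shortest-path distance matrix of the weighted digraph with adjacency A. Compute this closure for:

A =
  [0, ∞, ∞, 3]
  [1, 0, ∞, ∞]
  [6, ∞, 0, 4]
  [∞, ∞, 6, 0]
Closure =
  [0, ∞, 9, 3]
  [1, 0, 10, 4]
  [6, ∞, 0, 4]
  [12, ∞, 6, 0]

This is the Floyd-Warshall all-pairs shortest-path computation. For each intermediate vertex k = 0, 1, …, 3, update dist[i][j] ← min(dist[i][j], dist[i][k] + dist[k][j]). The final matrix gives, for each (i, j), the minimum total weight of any directed path from i to j (possibly empty when i = j).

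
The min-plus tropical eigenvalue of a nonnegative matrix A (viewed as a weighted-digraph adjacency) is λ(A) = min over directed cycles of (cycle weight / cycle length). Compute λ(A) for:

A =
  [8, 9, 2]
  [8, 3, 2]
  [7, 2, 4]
λ(A) = 2

Enumerate directed cycles and compute their means (weight / length). Sample:
  cycle 0 → 0: weight = 8, length = 1, mean = 8/1 ≈ 8.000
  cycle 1 → 1: weight = 3, length = 1, mean = 3/1 ≈ 3.000
  cycle 2 → 2: weight = 4, length = 1, mean = 4/1 ≈ 4.000
  cycle 0 → 1 → 0: weight = 17, length = 2, mean = 17/2 ≈ 8.500
  cycle 0 → 2 → 0: weight = 9, length = 2, mean = 9/2 ≈ 4.500
  cycle 1 → 0 → 1: weight = 17, length = 2, mean = 17/2 ≈ 8.500
Minimum mean = 2.000, attained e.g. along the cycle 1 → 2 → 1 with weight 4 and length 2. So λ(A) = 4/2 = 2.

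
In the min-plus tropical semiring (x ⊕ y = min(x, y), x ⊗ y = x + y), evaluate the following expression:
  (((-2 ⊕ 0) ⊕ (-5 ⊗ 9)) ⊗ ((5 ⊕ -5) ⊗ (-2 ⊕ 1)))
(((-2 ⊕ 0) ⊕ (-5 ⊗ 9)) ⊗ ((5 ⊕ -5) ⊗ (-2 ⊕ 1))) = -9

Expand innermost to outermost. Recall ⊕ takes the minimum of its arguments and ⊗ takes their sum. Working out the expression (((-2 ⊕ 0) ⊕ (-5 ⊗ 9)) ⊗ ((5 ⊕ -5) ⊗ (-2 ⊕ 1))) gives -9.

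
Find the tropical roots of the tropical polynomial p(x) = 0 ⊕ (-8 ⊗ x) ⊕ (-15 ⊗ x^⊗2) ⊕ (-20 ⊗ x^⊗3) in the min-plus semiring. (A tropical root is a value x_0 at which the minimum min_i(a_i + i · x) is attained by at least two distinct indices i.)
Roots: {5, 7, 8}

Each tropical root is a break point of the lower envelope of the lines y = a_i + i · x (there are 4 lines, with slopes 0, 1, ..., 3). Only the lines that attain the minimum somewhere contribute to roots; other lines are dominated. Here the surviving (envelope) indices are i = 3, i = 2, i = 1, i = 0.
Intersections between consecutive envelope lines give the roots: for adjacent envelope indices i < j the intersection is x = (a_i − a_j) / (j − i). Reading off the sorted break points: {5, 7, 8}.
Verification: at each break x_0, at least two indices attain the minimum of min_i(a_i + i · x_0).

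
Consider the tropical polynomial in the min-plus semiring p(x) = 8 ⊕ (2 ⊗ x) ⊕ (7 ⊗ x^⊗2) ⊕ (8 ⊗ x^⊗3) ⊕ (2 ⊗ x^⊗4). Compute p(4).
p(4) = 6

A tropical monomial a ⊗ x^⊗i evaluates to a + i · x. Evaluating each term at x = 4:
  Term 0 contributes 8 + 0 · 4 = 8
  Term 1 contributes 2 + 1 · 4 = 6
  Term 2 contributes 7 + 2 · 4 = 15
  Term 3 contributes 8 + 3 · 4 = 20
  Term 4 contributes 2 + 4 · 4 = 18
p(4) = ⊕ of these = min[8, 6, 15, 20, 18] = 6.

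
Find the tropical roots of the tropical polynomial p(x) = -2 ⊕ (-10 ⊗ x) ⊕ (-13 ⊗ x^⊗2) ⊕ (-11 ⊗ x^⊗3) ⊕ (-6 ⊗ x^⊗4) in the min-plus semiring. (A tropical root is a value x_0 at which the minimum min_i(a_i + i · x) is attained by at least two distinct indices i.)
Roots: {-5, -2, 3, 8}

Each tropical root is a break point of the lower envelope of the lines y = a_i + i · x (there are 5 lines, with slopes 0, 1, ..., 4). Only the lines that attain the minimum somewhere contribute to roots; other lines are dominated. Here the surviving (envelope) indices are i = 4, i = 3, i = 2, i = 1, i = 0.
Intersections between consecutive envelope lines give the roots: for adjacent envelope indices i < j the intersection is x = (a_i − a_j) / (j − i). Reading off the sorted break points: {-5, -2, 3, 8}.
Verification: at each break x_0, at least two indices attain the minimum of min_i(a_i + i · x_0).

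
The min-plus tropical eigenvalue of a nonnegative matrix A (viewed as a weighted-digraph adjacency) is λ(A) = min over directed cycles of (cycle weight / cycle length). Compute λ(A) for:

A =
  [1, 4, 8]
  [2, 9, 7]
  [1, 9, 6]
λ(A) = 1

Enumerate directed cycles and compute their means (weight / length). Sample:
  cycle 0 → 0: weight = 1, length = 1, mean = 1/1 ≈ 1.000
  cycle 1 → 1: weight = 9, length = 1, mean = 9/1 ≈ 9.000
  cycle 2 → 2: weight = 6, length = 1, mean = 6/1 ≈ 6.000
  cycle 0 → 1 → 0: weight = 6, length = 2, mean = 6/2 ≈ 3.000
  cycle 0 → 2 → 0: weight = 9, length = 2, mean = 9/2 ≈ 4.500
  cycle 1 → 0 → 1: weight = 6, length = 2, mean = 6/2 ≈ 3.000
Minimum mean = 1.000, attained e.g. along the cycle 0 → 0 with weight 1 and length 1. So λ(A) = 1/1 = 1.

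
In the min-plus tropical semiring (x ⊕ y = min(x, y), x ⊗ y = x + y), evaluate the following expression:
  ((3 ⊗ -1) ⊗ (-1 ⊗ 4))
((3 ⊗ -1) ⊗ (-1 ⊗ 4)) = 5

Expand innermost to outermost. Recall ⊕ takes the minimum of its arguments and ⊗ takes their sum. Working out the expression ((3 ⊗ -1) ⊗ (-1 ⊗ 4)) gives 5.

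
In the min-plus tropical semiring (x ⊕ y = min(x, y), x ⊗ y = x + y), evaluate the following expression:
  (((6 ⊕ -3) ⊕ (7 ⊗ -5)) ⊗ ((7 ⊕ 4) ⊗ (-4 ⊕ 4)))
(((6 ⊕ -3) ⊕ (7 ⊗ -5)) ⊗ ((7 ⊕ 4) ⊗ (-4 ⊕ 4))) = -3

Expand innermost to outermost. Recall ⊕ takes the minimum of its arguments and ⊗ takes their sum. Working out the expression (((6 ⊕ -3) ⊕ (7 ⊗ -5)) ⊗ ((7 ⊕ 4) ⊗ (-4 ⊕ 4))) gives -3.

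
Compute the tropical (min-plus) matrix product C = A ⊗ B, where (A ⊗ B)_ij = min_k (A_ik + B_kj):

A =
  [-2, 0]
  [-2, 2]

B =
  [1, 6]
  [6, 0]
A ⊗ B =
  [-1, 0]
  [-1, 2]

Apply the min-plus product entry-by-entry:
  C[0][0] = min over k of (A[0][0] + B[0][0] = -2 + 1 = -1, A[0][1] + B[1][0] = 0 + 6 = 6) = -1 (attained at k = 0)
  C[0][1] = min over k of (A[0][0] + B[0][1] = -2 + 6 = 4, A[0][1] + B[1][1] = 0 + 0 = 0) = 0 (attained at k = 1)
  C[1][0] = min over k of (A[1][0] + B[0][0] = -2 + 1 = -1, A[1][1] + B[1][0] = 2 + 6 = 8) = -1 (attained at k = 0)
  C[1][1] = min over k of (A[1][0] + B[0][1] = -2 + 6 = 4, A[1][1] + B[1][1] = 2 + 0 = 2) = 2 (attained at k = 1)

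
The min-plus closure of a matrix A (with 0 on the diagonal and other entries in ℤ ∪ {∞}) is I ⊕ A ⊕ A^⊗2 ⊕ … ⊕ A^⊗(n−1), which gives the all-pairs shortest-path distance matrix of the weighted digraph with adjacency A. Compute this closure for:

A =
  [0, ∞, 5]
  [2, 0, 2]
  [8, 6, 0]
Closure =
  [0, 11, 5]
  [2, 0, 2]
  [8, 6, 0]

This is the Floyd-Warshall all-pairs shortest-path computation. For each intermediate vertex k = 0, 1, …, 2, update dist[i][j] ← min(dist[i][j], dist[i][k] + dist[k][j]). The final matrix gives, for each (i, j), the minimum total weight of any directed path from i to j (possibly empty when i = j).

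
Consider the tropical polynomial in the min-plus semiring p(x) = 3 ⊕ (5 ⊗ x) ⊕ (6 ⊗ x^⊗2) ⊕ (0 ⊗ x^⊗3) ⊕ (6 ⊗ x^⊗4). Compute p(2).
p(2) = 3

A tropical monomial a ⊗ x^⊗i evaluates to a + i · x. Evaluating each term at x = 2:
  Term 0 contributes 3 + 0 · 2 = 3
  Term 1 contributes 5 + 1 · 2 = 7
  Term 2 contributes 6 + 2 · 2 = 10
  Term 3 contributes 0 + 3 · 2 = 6
  Term 4 contributes 6 + 4 · 2 = 14
p(2) = ⊕ of these = min[3, 7, 10, 6, 14] = 3.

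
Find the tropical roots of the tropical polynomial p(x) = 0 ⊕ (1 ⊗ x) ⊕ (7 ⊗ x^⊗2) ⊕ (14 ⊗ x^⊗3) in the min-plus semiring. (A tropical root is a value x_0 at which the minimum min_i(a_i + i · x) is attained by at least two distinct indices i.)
Roots: {-7, -6, -1}

Each tropical root is a break point of the lower envelope of the lines y = a_i + i · x (there are 4 lines, with slopes 0, 1, ..., 3). Only the lines that attain the minimum somewhere contribute to roots; other lines are dominated. Here the surviving (envelope) indices are i = 3, i = 2, i = 1, i = 0.
Intersections between consecutive envelope lines give the roots: for adjacent envelope indices i < j the intersection is x = (a_i − a_j) / (j − i). Reading off the sorted break points: {-7, -6, -1}.
Verification: at each break x_0, at least two indices attain the minimum of min_i(a_i + i · x_0).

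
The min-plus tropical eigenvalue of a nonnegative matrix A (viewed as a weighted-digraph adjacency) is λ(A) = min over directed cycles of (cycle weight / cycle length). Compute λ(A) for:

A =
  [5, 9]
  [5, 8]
λ(A) = 5

Enumerate directed cycles and compute their means (weight / length). Sample:
  cycle 0 → 0: weight = 5, length = 1, mean = 5/1 ≈ 5.000
  cycle 1 → 1: weight = 8, length = 1, mean = 8/1 ≈ 8.000
  cycle 0 → 1 → 0: weight = 14, length = 2, mean = 14/2 ≈ 7.000
  cycle 1 → 0 → 1: weight = 14, length = 2, mean = 14/2 ≈ 7.000
Minimum mean = 5.000, attained e.g. along the cycle 0 → 0 with weight 5 and length 1. So λ(A) = 5/1 = 5.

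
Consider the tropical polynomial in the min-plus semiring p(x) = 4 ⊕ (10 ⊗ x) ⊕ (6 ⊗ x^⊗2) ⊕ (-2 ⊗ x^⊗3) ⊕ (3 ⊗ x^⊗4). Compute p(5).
p(5) = 4

A tropical monomial a ⊗ x^⊗i evaluates to a + i · x. Evaluating each term at x = 5:
  Term 0 contributes 4 + 0 · 5 = 4
  Term 1 contributes 10 + 1 · 5 = 15
  Term 2 contributes 6 + 2 · 5 = 16
  Term 3 contributes -2 + 3 · 5 = 13
  Term 4 contributes 3 + 4 · 5 = 23
p(5) = ⊕ of these = min[4, 15, 16, 13, 23] = 4.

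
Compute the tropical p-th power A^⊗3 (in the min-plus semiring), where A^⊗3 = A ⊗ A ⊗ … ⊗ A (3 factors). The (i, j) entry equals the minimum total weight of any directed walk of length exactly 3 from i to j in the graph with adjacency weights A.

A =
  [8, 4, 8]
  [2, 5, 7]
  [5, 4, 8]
A^⊗3 =
  [11, 10, 14]
  [8, 11, 13]
  [11, 10, 14]

Each entry (A^⊗3)_ij equals the minimum over all length-3 walks i = v_0 → v_1 → … → v_3 = j of Σ_t A[v_t][v_{t+1}]. For example, for (i, j) = (0, 2) we minimise over 9 possible intermediate vertex sequences; the minimum is 14, attained along the walk 0 → 1 → 0 → 2.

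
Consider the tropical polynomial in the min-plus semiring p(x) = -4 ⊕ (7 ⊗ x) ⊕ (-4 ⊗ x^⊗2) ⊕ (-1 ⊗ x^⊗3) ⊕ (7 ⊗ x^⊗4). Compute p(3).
p(3) = -4

A tropical monomial a ⊗ x^⊗i evaluates to a + i · x. Evaluating each term at x = 3:
  Term 0 contributes -4 + 0 · 3 = -4
  Term 1 contributes 7 + 1 · 3 = 10
  Term 2 contributes -4 + 2 · 3 = 2
  Term 3 contributes -1 + 3 · 3 = 8
  Term 4 contributes 7 + 4 · 3 = 19
p(3) = ⊕ of these = min[-4, 10, 2, 8, 19] = -4.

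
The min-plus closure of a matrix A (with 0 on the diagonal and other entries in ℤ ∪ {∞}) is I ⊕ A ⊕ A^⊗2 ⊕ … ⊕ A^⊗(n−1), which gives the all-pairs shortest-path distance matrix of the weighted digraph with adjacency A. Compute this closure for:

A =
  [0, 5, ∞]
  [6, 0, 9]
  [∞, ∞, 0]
Closure =
  [0, 5, 14]
  [6, 0, 9]
  [∞, ∞, 0]

This is the Floyd-Warshall all-pairs shortest-path computation. For each intermediate vertex k = 0, 1, …, 2, update dist[i][j] ← min(dist[i][j], dist[i][k] + dist[k][j]). The final matrix gives, for each (i, j), the minimum total weight of any directed path from i to j (possibly empty when i = j).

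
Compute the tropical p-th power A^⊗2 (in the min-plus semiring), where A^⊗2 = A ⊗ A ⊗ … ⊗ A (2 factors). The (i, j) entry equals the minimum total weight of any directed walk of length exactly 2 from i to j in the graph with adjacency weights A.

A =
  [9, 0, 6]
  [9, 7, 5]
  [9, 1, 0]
A^⊗2 =
  [9, 7, 5]
  [14, 6, 5]
  [9, 1, 0]

Each entry (A^⊗2)_ij equals the minimum over all length-2 walks i = v_0 → v_1 → … → v_2 = j of Σ_t A[v_t][v_{t+1}]. For example, for (i, j) = (0, 2) we minimise over 3 possible intermediate vertex sequences; the minimum is 5, attained along the walk 0 → 1 → 2.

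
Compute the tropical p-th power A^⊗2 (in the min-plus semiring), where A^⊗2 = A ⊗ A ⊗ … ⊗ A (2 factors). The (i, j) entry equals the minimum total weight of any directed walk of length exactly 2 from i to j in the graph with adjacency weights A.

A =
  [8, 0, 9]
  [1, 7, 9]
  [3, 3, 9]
A^⊗2 =
  [1, 7, 9]
  [8, 1, 10]
  [4, 3, 12]

Each entry (A^⊗2)_ij equals the minimum over all length-2 walks i = v_0 → v_1 → … → v_2 = j of Σ_t A[v_t][v_{t+1}]. For example, for (i, j) = (0, 2) we minimise over 3 possible intermediate vertex sequences; the minimum is 9, attained along the walk 0 → 1 → 2.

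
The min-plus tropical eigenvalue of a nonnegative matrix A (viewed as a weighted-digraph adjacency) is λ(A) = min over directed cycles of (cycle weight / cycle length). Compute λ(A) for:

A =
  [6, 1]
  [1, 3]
λ(A) = 1

Enumerate directed cycles and compute their means (weight / length). Sample:
  cycle 0 → 0: weight = 6, length = 1, mean = 6/1 ≈ 6.000
  cycle 1 → 1: weight = 3, length = 1, mean = 3/1 ≈ 3.000
  cycle 0 → 1 → 0: weight = 2, length = 2, mean = 2/2 ≈ 1.000
  cycle 1 → 0 → 1: weight = 2, length = 2, mean = 2/2 ≈ 1.000
Minimum mean = 1.000, attained e.g. along the cycle 0 → 1 → 0 with weight 2 and length 2. So λ(A) = 2/2 = 1.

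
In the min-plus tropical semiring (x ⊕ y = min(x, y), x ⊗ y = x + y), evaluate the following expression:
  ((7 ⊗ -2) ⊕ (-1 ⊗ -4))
((7 ⊗ -2) ⊕ (-1 ⊗ -4)) = -5

Expand innermost to outermost. Recall ⊕ takes the minimum of its arguments and ⊗ takes their sum. Working out the expression ((7 ⊗ -2) ⊕ (-1 ⊗ -4)) gives -5.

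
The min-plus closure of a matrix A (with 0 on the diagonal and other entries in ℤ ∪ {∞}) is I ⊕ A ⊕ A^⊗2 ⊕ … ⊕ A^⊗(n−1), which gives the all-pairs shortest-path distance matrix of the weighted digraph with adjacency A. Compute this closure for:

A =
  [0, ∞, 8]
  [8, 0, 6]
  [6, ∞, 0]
Closure =
  [0, ∞, 8]
  [8, 0, 6]
  [6, ∞, 0]

This is the Floyd-Warshall all-pairs shortest-path computation. For each intermediate vertex k = 0, 1, …, 2, update dist[i][j] ← min(dist[i][j], dist[i][k] + dist[k][j]). The final matrix gives, for each (i, j), the minimum total weight of any directed path from i to j (possibly empty when i = j).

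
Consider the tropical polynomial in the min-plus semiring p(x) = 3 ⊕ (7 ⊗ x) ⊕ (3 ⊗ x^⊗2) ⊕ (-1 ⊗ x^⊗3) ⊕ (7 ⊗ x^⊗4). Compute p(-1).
p(-1) = -4

A tropical monomial a ⊗ x^⊗i evaluates to a + i · x. Evaluating each term at x = -1:
  Term 0 contributes 3 + 0 · -1 = 3
  Term 1 contributes 7 + 1 · -1 = 6
  Term 2 contributes 3 + 2 · -1 = 1
  Term 3 contributes -1 + 3 · -1 = -4
  Term 4 contributes 7 + 4 · -1 = 3
p(-1) = ⊕ of these = min[3, 6, 1, -4, 3] = -4.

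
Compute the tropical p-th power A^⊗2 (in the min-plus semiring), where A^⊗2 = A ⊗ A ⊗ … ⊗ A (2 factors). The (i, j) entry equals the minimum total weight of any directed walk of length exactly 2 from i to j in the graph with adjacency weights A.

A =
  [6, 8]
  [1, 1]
A^⊗2 =
  [9, 9]
  [2, 2]

Each entry (A^⊗2)_ij equals the minimum over all length-2 walks i = v_0 → v_1 → … → v_2 = j of Σ_t A[v_t][v_{t+1}]. For example, for (i, j) = (0, 1) we minimise over 2 possible intermediate vertex sequences; the minimum is 9, attained along the walk 0 → 1 → 1.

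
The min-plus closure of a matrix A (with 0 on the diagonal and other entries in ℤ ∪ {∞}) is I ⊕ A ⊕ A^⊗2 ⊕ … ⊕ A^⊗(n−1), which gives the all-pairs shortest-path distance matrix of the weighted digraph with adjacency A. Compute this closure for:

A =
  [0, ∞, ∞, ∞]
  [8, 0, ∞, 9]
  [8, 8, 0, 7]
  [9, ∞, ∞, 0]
Closure =
  [0, ∞, ∞, ∞]
  [8, 0, ∞, 9]
  [8, 8, 0, 7]
  [9, ∞, ∞, 0]

This is the Floyd-Warshall all-pairs shortest-path computation. For each intermediate vertex k = 0, 1, …, 3, update dist[i][j] ← min(dist[i][j], dist[i][k] + dist[k][j]). The final matrix gives, for each (i, j), the minimum total weight of any directed path from i to j (possibly empty when i = j).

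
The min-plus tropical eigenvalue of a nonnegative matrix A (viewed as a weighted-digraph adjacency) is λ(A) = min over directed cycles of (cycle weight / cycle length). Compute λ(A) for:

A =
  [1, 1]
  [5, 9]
λ(A) = 1

Enumerate directed cycles and compute their means (weight / length). Sample:
  cycle 0 → 0: weight = 1, length = 1, mean = 1/1 ≈ 1.000
  cycle 1 → 1: weight = 9, length = 1, mean = 9/1 ≈ 9.000
  cycle 0 → 1 → 0: weight = 6, length = 2, mean = 6/2 ≈ 3.000
  cycle 1 → 0 → 1: weight = 6, length = 2, mean = 6/2 ≈ 3.000
Minimum mean = 1.000, attained e.g. along the cycle 0 → 0 with weight 1 and length 1. So λ(A) = 1/1 = 1.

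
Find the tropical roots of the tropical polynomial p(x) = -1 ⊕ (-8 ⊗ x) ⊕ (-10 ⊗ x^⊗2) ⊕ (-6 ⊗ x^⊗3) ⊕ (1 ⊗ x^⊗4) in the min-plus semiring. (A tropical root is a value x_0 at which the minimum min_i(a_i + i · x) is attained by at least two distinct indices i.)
Roots: {-7, -4, 2, 7}

Each tropical root is a break point of the lower envelope of the lines y = a_i + i · x (there are 5 lines, with slopes 0, 1, ..., 4). Only the lines that attain the minimum somewhere contribute to roots; other lines are dominated. Here the surviving (envelope) indices are i = 4, i = 3, i = 2, i = 1, i = 0.
Intersections between consecutive envelope lines give the roots: for adjacent envelope indices i < j the intersection is x = (a_i − a_j) / (j − i). Reading off the sorted break points: {-7, -4, 2, 7}.
Verification: at each break x_0, at least two indices attain the minimum of min_i(a_i + i · x_0).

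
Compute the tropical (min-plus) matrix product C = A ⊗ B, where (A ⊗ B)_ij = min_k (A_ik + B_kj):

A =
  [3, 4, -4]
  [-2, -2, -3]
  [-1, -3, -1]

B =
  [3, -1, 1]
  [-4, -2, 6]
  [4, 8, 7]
A ⊗ B =
  [0, 2, 3]
  [-6, -4, -1]
  [-7, -5, 0]

Apply the min-plus product entry-by-entry:
  C[0][0] = min over k of (A[0][0] + B[0][0] = 3 + 3 = 6, A[0][1] + B[1][0] = 4 + -4 = 0, A[0][2] + B[2][0] = -4 + 4 = 0) = 0 (attained at k = 1)
  C[0][1] = min over k of (A[0][0] + B[0][1] = 3 + -1 = 2, A[0][1] + B[1][1] = 4 + -2 = 2, A[0][2] + B[2][1] = -4 + 8 = 4) = 2 (attained at k = 0)
  C[0][2] = min over k of (A[0][0] + B[0][2] = 3 + 1 = 4, A[0][1] + B[1][2] = 4 + 6 = 10, A[0][2] + B[2][2] = -4 + 7 = 3) = 3 (attained at k = 2)
  C[1][0] = min over k of (A[1][0] + B[0][0] = -2 + 3 = 1, A[1][1] + B[1][0] = -2 + -4 = -6, A[1][2] + B[2][0] = -3 + 4 = 1) = -6 (attained at k = 1)
  C[1][1] = min over k of (A[1][0] + B[0][1] = -2 + -1 = -3, A[1][1] + B[1][1] = -2 + -2 = -4, A[1][2] + B[2][1] = -3 + 8 = 5) = -4 (attained at k = 1)
  C[1][2] = min over k of (A[1][0] + B[0][2] = -2 + 1 = -1, A[1][1] + B[1][2] = -2 + 6 = 4, A[1][2] + B[2][2] = -3 + 7 = 4) = -1 (attained at k = 0)
  C[2][0] = min over k of (A[2][0] + B[0][0] = -1 + 3 = 2, A[2][1] + B[1][0] = -3 + -4 = -7, A[2][2] + B[2][0] = -1 + 4 = 3) = -7 (attained at k = 1)
  C[2][1] = min over k of (A[2][0] + B[0][1] = -1 + -1 = -2, A[2][1] + B[1][1] = -3 + -2 = -5, A[2][2] + B[2][1] = -1 + 8 = 7) = -5 (attained at k = 1)
  C[2][2] = min over k of (A[2][0] + B[0][2] = -1 + 1 = 0, A[2][1] + B[1][2] = -3 + 6 = 3, A[2][2] + B[2][2] = -1 + 7 = 6) = 0 (attained at k = 0)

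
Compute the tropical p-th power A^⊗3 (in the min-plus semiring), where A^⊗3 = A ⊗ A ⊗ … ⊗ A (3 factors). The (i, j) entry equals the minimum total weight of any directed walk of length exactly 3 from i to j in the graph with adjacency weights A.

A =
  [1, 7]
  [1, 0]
A^⊗3 =
  [3, 7]
  [1, 0]

Each entry (A^⊗3)_ij equals the minimum over all length-3 walks i = v_0 → v_1 → … → v_3 = j of Σ_t A[v_t][v_{t+1}]. For example, for (i, j) = (0, 1) we minimise over 4 possible intermediate vertex sequences; the minimum is 7, attained along the walk 0 → 1 → 1 → 1.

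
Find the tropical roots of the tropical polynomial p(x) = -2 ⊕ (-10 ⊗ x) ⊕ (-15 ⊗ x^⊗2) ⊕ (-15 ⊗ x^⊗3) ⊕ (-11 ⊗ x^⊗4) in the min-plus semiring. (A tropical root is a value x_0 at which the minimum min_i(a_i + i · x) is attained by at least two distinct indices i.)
Roots: {-4, 0, 5, 8}

Each tropical root is a break point of the lower envelope of the lines y = a_i + i · x (there are 5 lines, with slopes 0, 1, ..., 4). Only the lines that attain the minimum somewhere contribute to roots; other lines are dominated. Here the surviving (envelope) indices are i = 4, i = 3, i = 2, i = 1, i = 0.
Intersections between consecutive envelope lines give the roots: for adjacent envelope indices i < j the intersection is x = (a_i − a_j) / (j − i). Reading off the sorted break points: {-4, 0, 5, 8}.
Verification: at each break x_0, at least two indices attain the minimum of min_i(a_i + i · x_0).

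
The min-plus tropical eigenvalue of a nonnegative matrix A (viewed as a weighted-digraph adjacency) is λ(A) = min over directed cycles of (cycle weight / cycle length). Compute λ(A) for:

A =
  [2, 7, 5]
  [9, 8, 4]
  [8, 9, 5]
λ(A) = 2

Enumerate directed cycles and compute their means (weight / length). Sample:
  cycle 0 → 0: weight = 2, length = 1, mean = 2/1 ≈ 2.000
  cycle 1 → 1: weight = 8, length = 1, mean = 8/1 ≈ 8.000
  cycle 2 → 2: weight = 5, length = 1, mean = 5/1 ≈ 5.000
  cycle 0 → 1 → 0: weight = 16, length = 2, mean = 16/2 ≈ 8.000
  cycle 0 → 2 → 0: weight = 13, length = 2, mean = 13/2 ≈ 6.500
  cycle 1 → 0 → 1: weight = 16, length = 2, mean = 16/2 ≈ 8.000
Minimum mean = 2.000, attained e.g. along the cycle 0 → 0 with weight 2 and length 1. So λ(A) = 2/1 = 2.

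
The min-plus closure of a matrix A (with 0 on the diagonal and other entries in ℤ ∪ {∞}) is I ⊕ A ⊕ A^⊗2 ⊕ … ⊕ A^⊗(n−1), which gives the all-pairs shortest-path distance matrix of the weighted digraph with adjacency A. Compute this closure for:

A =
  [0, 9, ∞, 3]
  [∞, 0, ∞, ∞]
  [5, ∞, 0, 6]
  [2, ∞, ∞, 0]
Closure =
  [0, 9, ∞, 3]
  [∞, 0, ∞, ∞]
  [5, 14, 0, 6]
  [2, 11, ∞, 0]

This is the Floyd-Warshall all-pairs shortest-path computation. For each intermediate vertex k = 0, 1, …, 3, update dist[i][j] ← min(dist[i][j], dist[i][k] + dist[k][j]). The final matrix gives, for each (i, j), the minimum total weight of any directed path from i to j (possibly empty when i = j).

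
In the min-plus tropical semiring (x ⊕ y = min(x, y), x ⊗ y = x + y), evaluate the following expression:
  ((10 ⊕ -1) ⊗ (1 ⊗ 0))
((10 ⊕ -1) ⊗ (1 ⊗ 0)) = 0

Expand innermost to outermost. Recall ⊕ takes the minimum of its arguments and ⊗ takes their sum. Working out the expression ((10 ⊕ -1) ⊗ (1 ⊗ 0)) gives 0.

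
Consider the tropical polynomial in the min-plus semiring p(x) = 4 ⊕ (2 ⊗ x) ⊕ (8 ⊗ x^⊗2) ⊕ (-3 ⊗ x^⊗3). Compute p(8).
p(8) = 4

A tropical monomial a ⊗ x^⊗i evaluates to a + i · x. Evaluating each term at x = 8:
  Term 0 contributes 4 + 0 · 8 = 4
  Term 1 contributes 2 + 1 · 8 = 10
  Term 2 contributes 8 + 2 · 8 = 24
  Term 3 contributes -3 + 3 · 8 = 21
p(8) = ⊕ of these = min[4, 10, 24, 21] = 4.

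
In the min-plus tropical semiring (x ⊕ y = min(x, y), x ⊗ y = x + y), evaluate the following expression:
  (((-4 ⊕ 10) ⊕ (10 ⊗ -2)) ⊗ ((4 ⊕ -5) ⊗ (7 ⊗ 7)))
(((-4 ⊕ 10) ⊕ (10 ⊗ -2)) ⊗ ((4 ⊕ -5) ⊗ (7 ⊗ 7))) = 5

Expand innermost to outermost. Recall ⊕ takes the minimum of its arguments and ⊗ takes their sum. Working out the expression (((-4 ⊕ 10) ⊕ (10 ⊗ -2)) ⊗ ((4 ⊕ -5) ⊗ (7 ⊗ 7))) gives 5.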